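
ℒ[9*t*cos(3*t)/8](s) 9*(s^2-9)/(8*(s^2 + 9)^2)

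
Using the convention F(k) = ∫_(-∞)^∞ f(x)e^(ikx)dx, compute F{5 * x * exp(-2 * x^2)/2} 5 * sqrt(2) * I * sqrt(pi) * k * exp(-k^2/8)/16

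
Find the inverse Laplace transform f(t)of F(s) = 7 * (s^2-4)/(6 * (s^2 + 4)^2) 7 * t * cos(2 * t)/6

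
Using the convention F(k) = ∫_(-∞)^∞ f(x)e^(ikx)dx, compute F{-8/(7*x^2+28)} -4*pi*exp(-2*Abs(k))/7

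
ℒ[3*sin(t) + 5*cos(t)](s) 5*s/(s^2 + 1) + 3/(s^2 + 1)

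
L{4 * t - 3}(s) 4/s^2 - 3/s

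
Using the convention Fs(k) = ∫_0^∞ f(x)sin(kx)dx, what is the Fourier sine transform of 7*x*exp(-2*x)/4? 7*k/(k^2 + 4)^2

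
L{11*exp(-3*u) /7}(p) 11/(7*(p + 3) ) 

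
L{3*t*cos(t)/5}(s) 3*(s^2 - 1)/(5*(s^2 + 1)^2)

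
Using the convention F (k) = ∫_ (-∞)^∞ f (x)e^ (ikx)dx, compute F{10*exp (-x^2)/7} 10*sqrt (pi)*exp (-k^2/4)/7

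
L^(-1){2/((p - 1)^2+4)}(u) exp(u)*sin(2*u)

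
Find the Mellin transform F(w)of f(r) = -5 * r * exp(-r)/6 -5 * gamma(w + 1)/6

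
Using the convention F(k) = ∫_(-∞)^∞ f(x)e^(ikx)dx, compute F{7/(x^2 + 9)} 7*pi*exp(-3*Abs(k))/3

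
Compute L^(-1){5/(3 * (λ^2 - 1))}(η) 5 * sinh(η)/3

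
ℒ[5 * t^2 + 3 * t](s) 10/s^3 + 3/s^2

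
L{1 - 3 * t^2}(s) 1/s - 6/s^3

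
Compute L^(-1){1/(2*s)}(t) 1/2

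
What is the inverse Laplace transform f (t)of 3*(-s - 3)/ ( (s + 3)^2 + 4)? -3*exp (-3*t)*cos (2*t)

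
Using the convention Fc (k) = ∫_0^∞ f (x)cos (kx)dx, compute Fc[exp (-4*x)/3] 4/ (3*(k^2 + 16))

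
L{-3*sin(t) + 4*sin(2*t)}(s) 8/(s^2 + 4) - 3/(s^2 + 1)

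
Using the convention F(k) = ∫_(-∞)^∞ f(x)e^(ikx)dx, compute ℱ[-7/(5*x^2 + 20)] -7*pi*exp(-2*Abs(k))/10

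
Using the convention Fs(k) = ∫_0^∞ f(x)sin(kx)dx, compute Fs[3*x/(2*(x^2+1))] 3*pi*exp(-k)/4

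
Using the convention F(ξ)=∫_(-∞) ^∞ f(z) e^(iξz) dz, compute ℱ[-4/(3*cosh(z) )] -4*pi/(3*cosh(pi*ξ/2) ) 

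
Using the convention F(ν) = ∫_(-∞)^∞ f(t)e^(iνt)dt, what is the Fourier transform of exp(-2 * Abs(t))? 4/(ν^2 + 4)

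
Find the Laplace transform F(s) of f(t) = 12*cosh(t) 12*s/(s^2 - 1) 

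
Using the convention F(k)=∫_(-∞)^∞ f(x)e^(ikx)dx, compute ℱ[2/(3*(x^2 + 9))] 2*pi*exp(-3*Abs(k))/9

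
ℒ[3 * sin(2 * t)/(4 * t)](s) 3 * atan(2/s)/4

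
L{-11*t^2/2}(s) -11/s^3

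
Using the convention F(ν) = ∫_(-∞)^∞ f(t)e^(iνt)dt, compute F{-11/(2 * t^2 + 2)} -11 * pi * exp(-Abs(ν))/2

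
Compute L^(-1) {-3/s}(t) -3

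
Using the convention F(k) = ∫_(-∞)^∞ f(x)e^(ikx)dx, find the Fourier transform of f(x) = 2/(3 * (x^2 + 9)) 2 * pi * exp(-3 * Abs(k))/9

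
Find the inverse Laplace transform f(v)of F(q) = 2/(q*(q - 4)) exp(2*v)*sinh(2*v)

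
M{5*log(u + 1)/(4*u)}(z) -5*pi*csc(pi*z)/(4*z - 4)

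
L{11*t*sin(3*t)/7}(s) 66*s/(7*(s^2 + 9)^2)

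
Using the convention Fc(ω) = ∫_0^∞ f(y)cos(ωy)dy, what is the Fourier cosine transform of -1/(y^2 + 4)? -pi*exp(-2*ω)/4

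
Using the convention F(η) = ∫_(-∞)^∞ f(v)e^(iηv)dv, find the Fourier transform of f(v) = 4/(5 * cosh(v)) 4 * pi/(5 * cosh(pi * η/2))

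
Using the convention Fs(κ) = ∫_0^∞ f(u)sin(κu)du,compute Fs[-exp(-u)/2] -κ/(2*κ^2 + 2)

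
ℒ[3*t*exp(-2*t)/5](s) 3/(5*(s + 2)^2)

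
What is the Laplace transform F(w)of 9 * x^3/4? 27/(2 * w^4)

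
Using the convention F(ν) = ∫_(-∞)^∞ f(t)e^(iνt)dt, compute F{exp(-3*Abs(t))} 6/(ν^2 + 9)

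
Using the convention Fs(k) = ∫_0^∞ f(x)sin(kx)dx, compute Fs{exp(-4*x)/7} k/(7*(k^2 + 16))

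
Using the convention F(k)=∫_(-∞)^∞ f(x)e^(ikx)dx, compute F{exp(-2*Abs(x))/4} 1/(k^2 + 4)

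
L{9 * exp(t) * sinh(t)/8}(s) 9/(8 * s * (s - 2))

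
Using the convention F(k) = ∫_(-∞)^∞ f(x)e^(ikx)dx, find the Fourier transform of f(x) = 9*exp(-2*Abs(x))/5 36/(5*(k^2 + 4))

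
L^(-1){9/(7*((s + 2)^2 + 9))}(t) 3*exp(-2*t)*sin(3*t)/7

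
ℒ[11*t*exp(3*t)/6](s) 11/(6*(s - 3)^2)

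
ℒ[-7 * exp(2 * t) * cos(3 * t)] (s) 7 * (2 - s)/((s - 2)^2 + 9)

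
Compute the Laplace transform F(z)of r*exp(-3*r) (z + 3)^(-2)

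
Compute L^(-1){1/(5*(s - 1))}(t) exp(t)/5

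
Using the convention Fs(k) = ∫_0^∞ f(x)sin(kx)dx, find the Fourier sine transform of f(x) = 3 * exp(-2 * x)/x 3 * atan(k/2)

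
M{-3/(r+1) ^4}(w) pi * (w - 3) * (w - 2) * (w - 1) /(2 * sin(pi * w) ) 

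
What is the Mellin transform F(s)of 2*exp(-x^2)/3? gamma(s/2)/3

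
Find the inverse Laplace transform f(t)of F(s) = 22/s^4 11 * t^3/3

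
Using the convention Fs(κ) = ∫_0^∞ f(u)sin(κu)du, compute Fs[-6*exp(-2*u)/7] -6*κ/(7*κ^2 + 28)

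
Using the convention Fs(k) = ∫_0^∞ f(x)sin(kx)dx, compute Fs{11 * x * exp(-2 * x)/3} 44 * k/(3 * (k^2+4)^2)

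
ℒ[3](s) 3/s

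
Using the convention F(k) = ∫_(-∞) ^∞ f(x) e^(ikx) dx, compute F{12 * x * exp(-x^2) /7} 6 * I * sqrt(pi) * k * exp(-k^2/4) /7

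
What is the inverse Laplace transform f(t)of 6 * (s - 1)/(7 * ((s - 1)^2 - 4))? 6 * exp(t) * cosh(2 * t)/7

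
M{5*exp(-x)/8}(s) 5*gamma(s)/8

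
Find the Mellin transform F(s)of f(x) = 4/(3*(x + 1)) 4*pi*csc(pi*s)/3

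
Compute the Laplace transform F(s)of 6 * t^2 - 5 12/s^3 - 5/s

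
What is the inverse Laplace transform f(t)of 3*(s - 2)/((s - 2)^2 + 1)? 3*exp(2*t)*cos(t)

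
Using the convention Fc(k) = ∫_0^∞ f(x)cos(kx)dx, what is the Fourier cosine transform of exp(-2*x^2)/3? sqrt(2)*sqrt(pi)*exp(-k^2/8)/12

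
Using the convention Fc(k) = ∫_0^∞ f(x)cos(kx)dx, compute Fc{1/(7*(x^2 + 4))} pi*exp(-2*k)/28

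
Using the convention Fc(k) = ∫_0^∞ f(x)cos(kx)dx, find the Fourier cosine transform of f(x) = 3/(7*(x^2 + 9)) pi*exp(-3*k)/14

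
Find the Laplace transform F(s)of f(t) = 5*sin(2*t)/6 5/(3*(s^2 + 4))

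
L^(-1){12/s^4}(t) 2 * t^3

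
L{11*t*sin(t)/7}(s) 22*s/(7*(s^2+1)^2)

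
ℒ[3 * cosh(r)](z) 3 * z/(z^2 - 1)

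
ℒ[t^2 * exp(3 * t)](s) 2/(s - 3)^3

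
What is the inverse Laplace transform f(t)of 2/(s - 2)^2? 2*t*exp(2*t)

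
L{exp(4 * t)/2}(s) 1/(2 * (s - 4))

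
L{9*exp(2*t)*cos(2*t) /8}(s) 9*(s - 2) /(8*((s - 2) ^2 + 4) ) 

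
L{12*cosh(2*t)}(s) 12*s/(s^2 - 4)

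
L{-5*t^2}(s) -10/s^3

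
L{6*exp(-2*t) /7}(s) 6/(7*(s + 2) ) 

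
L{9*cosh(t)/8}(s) 9*s/(8*(s^2-1))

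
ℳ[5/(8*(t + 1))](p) 5*pi*csc(pi*p)/8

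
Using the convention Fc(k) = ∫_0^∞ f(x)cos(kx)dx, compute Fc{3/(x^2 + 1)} 3 * pi * exp(-k)/2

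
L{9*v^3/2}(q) 27/q^4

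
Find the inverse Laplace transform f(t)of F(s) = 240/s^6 2*t^5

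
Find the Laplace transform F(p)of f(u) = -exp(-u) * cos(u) (-p - 1)/((p + 1)^2 + 1)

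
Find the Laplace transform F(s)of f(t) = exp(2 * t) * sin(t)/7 1/(7 * ((s - 2)^2 + 1))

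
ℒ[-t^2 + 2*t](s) 2/s^2 - 2/s^3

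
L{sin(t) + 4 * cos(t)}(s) 4 * s/(s^2 + 1) + 1/(s^2 + 1)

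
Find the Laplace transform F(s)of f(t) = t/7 1/(7 * s^2)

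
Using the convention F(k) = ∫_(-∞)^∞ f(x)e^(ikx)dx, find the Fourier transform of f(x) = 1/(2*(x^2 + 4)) pi*exp(-2*Abs(k))/4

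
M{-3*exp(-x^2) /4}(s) -3*gamma(s/2) /8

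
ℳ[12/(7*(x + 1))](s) 12*pi*csc(pi*s)/7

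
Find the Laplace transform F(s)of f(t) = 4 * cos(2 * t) 4 * s/(s^2 + 4)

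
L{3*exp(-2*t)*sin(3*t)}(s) 9/((s + 2)^2 + 9)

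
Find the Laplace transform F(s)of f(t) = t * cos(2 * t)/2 (s^2 - 4)/(2 * (s^2 + 4)^2)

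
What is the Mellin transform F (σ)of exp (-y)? gamma (σ)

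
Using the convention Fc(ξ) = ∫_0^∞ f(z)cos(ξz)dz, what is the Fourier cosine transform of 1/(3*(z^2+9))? pi*exp(-3*ξ)/18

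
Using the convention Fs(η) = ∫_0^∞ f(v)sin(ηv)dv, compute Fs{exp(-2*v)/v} atan(η/2)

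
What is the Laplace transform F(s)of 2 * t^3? 12/s^4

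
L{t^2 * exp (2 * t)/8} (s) 1/ (4 * (s - 2)^3)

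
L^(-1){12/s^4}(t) 2 * t^3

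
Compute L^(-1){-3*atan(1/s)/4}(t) -3*sin(t)/(4*t)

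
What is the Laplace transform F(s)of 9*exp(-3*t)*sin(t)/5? 9/(5*((s + 3)^2 + 1))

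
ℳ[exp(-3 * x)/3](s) gamma(s)/(3 * 3^s)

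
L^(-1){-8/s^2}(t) -8*t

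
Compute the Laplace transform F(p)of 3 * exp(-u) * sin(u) 3/((p + 1)^2 + 1)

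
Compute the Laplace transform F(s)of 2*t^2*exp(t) 4/(s - 1)^3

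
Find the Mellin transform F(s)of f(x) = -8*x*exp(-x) -8*gamma(s + 1)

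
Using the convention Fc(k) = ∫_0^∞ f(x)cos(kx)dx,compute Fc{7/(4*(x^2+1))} 7*pi*exp(-k)/8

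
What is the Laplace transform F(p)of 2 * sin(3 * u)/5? 6/(5 * (p^2 + 9))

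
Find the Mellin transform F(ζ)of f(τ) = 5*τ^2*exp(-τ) 5*gamma(ζ + 2)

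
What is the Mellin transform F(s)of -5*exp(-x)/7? -5*gamma(s)/7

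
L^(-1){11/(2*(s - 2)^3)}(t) 11*t^2*exp(2*t)/4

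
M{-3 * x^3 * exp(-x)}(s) -3 * gamma(s + 3)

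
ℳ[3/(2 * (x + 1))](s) 3 * pi * csc(pi * s)/2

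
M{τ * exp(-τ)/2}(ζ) gamma(ζ + 1)/2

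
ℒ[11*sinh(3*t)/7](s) 33/(7*(s^2 - 9))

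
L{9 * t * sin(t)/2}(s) 9 * s/(s^2 + 1)^2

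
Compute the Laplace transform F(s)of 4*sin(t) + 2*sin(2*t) 4/(s^2 + 4) + 4/(s^2 + 1)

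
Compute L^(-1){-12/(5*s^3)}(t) -6*t^2/5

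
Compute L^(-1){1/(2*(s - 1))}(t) exp(t)/2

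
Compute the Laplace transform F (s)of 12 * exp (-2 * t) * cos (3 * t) 12 * (s + 2)/ ( (s + 2)^2 + 9)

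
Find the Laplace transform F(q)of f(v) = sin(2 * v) 2/(q^2 + 4)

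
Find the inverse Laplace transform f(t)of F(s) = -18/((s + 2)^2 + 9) -6 * exp(-2 * t) * sin(3 * t)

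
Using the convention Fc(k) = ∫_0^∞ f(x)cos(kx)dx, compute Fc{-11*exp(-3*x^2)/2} -11*sqrt(3)*sqrt(pi)*exp(-k^2/12)/12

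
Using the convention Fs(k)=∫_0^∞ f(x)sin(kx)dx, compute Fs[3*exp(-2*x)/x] 3*atan(k/2)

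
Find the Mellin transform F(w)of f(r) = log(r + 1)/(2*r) -pi*csc(pi*w)/(2*w - 2)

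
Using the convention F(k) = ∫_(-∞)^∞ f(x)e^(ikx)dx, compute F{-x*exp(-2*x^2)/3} -sqrt(2)*I*sqrt(pi)*k*exp(-k^2/8)/24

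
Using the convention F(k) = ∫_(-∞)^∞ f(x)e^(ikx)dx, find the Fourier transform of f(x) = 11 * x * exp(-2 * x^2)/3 11 * sqrt(2) * I * sqrt(pi) * k * exp(-k^2/8)/24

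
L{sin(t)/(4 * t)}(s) atan(1/s)/4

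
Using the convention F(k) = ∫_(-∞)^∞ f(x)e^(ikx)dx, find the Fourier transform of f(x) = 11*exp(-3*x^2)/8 11*sqrt(3)*sqrt(pi)*exp(-k^2/12)/24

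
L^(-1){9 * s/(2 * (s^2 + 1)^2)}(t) 9 * t * sin(t)/4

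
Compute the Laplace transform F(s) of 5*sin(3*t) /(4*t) 5*atan(3/s) /4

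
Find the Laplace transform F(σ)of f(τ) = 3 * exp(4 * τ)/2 3/(2 * (σ - 4))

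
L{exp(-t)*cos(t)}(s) (s + 1)/((s + 1)^2 + 1)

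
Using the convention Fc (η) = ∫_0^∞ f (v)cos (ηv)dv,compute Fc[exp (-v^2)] sqrt (pi)*exp (-η^2/4)/2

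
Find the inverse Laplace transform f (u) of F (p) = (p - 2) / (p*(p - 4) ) exp (2*u)*cosh (2*u) 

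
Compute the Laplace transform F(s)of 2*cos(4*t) 2*s/(s^2 + 16)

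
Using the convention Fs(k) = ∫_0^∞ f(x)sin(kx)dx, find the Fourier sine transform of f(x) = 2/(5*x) pi/5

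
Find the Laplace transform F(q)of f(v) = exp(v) 1/(q - 1)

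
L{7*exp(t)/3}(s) 7/(3*(s - 1))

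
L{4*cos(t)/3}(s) 4*s/(3*(s^2+1))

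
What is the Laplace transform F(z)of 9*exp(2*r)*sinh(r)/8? 9/(8*((z - 2)^2 - 1))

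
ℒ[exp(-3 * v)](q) 1/(q + 3)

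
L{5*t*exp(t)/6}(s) 5/(6*(s - 1)^2)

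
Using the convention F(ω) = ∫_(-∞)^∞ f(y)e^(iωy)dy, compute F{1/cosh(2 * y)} pi/(2 * cosh(pi * ω/4))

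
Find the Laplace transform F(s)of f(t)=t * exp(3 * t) (s - 3)^(-2)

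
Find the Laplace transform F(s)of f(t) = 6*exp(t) 6/(s - 1)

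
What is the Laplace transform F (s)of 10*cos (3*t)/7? 10*s/ (7*(s^2 + 9))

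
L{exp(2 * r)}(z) 1/(z - 2)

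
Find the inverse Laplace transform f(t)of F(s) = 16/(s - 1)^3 8*t^2*exp(t)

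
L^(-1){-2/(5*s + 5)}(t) -2*exp(-t)/5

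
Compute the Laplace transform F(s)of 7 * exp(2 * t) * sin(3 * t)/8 21/(8 * ((s - 2)^2 + 9))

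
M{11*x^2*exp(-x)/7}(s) 11*gamma(s + 2)/7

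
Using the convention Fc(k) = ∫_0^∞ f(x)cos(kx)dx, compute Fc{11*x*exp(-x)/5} 11*(1 - k^2)/(5*(k^2 + 1)^2)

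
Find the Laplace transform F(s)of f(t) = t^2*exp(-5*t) 2/(s + 5)^3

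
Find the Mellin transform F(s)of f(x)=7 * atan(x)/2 -7 * pi * sec(pi * s/2)/(4 * s)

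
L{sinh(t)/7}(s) 1/(7*(s^2 - 1))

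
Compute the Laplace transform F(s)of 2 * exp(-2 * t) 2/(s+2)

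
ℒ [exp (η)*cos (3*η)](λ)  (λ - 1) / ( (λ - 1) ^2 + 9) 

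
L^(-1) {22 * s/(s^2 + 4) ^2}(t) 11 * t * sin(2 * t) /2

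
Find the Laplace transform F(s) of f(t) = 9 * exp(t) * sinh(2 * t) 18/((s - 1) ^2-4) 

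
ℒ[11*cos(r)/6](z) 11*z/(6*(z^2 + 1))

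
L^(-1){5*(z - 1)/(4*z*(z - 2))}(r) 5*exp(r)*cosh(r)/4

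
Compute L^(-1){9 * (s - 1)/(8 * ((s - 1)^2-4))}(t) 9 * exp(t) * cosh(2 * t)/8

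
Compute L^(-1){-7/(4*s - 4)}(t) -7*exp(t)/4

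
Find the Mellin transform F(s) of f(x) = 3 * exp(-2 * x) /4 3 * gamma(s) /(4 * 2^s) 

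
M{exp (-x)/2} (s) gamma (s)/2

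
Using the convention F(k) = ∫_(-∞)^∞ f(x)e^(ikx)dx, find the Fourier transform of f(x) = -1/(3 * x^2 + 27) -pi * exp(-3 * Abs(k))/9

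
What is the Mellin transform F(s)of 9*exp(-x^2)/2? 9*gamma(s/2)/4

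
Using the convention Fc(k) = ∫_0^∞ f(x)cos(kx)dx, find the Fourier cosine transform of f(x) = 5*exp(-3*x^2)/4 5*sqrt(3)*sqrt(pi)*exp(-k^2/12)/24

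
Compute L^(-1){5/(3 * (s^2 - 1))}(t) 5 * sinh(t)/3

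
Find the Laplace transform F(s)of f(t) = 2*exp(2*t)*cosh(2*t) 2*(s - 2)/(s*(s - 4))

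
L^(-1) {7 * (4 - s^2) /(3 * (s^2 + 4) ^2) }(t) -7 * t * cos(2 * t) /3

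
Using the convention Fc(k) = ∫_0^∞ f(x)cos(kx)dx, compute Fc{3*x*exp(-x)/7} 3*(1 - k^2)/(7*(k^2 + 1)^2)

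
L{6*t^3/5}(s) 36/(5*s^4)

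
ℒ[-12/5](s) -12/(5 * s)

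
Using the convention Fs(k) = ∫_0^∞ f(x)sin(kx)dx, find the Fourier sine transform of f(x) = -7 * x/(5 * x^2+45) -7 * pi * exp(-3 * k)/10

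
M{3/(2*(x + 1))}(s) 3*pi*csc(pi*s)/2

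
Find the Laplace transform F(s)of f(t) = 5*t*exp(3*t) 5/(s - 3)^2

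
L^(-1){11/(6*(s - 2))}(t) 11*exp(2*t)/6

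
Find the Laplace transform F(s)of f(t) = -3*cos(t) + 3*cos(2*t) 3*s/(s^2 + 4) - 3*s/(s^2 + 1)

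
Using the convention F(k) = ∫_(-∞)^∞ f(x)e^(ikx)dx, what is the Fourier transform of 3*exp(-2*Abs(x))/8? 3/(2*(k^2 + 4))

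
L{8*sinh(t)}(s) 8/(s^2-1)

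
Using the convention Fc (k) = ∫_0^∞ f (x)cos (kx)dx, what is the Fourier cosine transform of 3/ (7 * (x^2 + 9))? pi * exp (-3 * k)/14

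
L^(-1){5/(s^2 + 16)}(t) 5 * sin(4 * t)/4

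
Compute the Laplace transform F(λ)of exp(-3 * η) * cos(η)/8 (λ+3)/(8 * ((λ+3)^2+1))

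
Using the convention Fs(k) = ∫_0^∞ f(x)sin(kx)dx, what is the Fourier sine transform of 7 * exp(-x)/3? 7 * k/(3 * (k^2 + 1))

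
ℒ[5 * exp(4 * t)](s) 5/(s - 4) 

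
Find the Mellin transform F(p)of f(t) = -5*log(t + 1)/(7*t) 5*pi*csc(pi*p)/(7*(p - 1))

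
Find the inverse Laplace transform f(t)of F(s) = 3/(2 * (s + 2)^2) 3 * t * exp(-2 * t)/2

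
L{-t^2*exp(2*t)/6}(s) -1/(3*(s - 2)^3)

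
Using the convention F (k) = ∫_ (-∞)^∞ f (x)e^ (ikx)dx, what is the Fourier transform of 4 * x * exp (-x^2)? 2 * I * sqrt (pi) * k * exp (-k^2/4)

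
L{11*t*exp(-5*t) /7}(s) 11/(7*(s + 5) ^2) 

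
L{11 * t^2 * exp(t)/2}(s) 11/(s - 1)^3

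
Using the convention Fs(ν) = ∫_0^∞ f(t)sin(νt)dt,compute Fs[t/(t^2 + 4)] pi * exp(-2 * ν)/2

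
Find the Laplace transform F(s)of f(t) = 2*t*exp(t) 2/(s - 1)^2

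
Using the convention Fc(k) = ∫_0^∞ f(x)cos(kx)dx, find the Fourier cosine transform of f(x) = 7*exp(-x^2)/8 7*sqrt(pi)*exp(-k^2/4)/16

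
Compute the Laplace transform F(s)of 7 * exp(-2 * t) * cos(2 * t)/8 7 * (s + 2)/(8 * ((s + 2)^2 + 4))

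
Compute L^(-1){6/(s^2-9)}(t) 2 * sinh(3 * t)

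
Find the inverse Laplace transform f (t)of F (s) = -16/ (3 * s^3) -8 * t^2/3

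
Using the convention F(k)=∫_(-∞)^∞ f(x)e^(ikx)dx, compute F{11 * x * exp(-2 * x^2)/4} 11 * sqrt(2) * I * sqrt(pi) * k * exp(-k^2/8)/32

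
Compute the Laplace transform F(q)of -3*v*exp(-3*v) -3/(q + 3)^2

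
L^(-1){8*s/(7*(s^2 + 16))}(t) 8*cos(4*t)/7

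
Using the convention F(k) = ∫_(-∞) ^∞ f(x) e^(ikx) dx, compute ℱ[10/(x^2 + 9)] 10*pi*exp(-3*Abs(k) ) /3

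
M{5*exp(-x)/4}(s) 5*gamma(s)/4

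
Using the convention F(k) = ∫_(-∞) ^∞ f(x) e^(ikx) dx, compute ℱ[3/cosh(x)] 3*pi/cosh(pi*k/2) 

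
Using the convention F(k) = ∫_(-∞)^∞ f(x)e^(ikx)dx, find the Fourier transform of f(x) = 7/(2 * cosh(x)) 7 * pi/(2 * cosh(pi * k/2))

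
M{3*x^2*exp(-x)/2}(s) 3*gamma(s + 2)/2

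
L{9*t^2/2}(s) 9/s^3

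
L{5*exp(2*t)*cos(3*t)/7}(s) 5*(s - 2)/(7*((s - 2)^2 + 9))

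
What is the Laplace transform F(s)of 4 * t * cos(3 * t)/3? 4 * (s^2 - 9)/(3 * (s^2 + 9)^2)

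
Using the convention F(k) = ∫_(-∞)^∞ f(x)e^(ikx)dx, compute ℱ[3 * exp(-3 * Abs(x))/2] 9/(k^2 + 9)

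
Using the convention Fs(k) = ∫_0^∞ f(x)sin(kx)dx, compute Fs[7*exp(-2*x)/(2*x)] 7*atan(k/2)/2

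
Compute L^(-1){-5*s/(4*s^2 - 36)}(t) -5*cosh(3*t)/4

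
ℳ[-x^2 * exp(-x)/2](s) -gamma(s+2)/2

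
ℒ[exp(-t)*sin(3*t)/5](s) 3/(5*((s + 1)^2 + 9))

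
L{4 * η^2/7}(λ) 8/(7 * λ^3)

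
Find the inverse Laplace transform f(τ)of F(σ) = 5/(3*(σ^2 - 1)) 5*sinh(τ)/3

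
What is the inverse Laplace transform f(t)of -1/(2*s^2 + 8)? -sin(2*t)/4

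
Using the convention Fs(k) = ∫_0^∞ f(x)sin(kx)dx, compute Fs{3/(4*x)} 3*pi/8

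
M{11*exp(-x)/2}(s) 11*gamma(s)/2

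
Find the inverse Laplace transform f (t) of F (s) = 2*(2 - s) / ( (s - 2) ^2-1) -2*exp (2*t)*cosh (t) 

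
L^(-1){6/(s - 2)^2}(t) 6*t*exp(2*t)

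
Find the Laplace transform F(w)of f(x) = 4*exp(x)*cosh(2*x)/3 4*(w - 1)/(3*((w - 1)^2 - 4))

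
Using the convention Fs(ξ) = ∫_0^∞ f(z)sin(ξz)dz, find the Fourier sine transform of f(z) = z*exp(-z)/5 2*ξ/(5*(ξ^2 + 1)^2)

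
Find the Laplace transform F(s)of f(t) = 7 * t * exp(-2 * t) 7/(s + 2)^2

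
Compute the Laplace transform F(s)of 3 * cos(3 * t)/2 3 * s/(2 * (s^2 + 9))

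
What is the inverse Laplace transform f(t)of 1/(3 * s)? 1/3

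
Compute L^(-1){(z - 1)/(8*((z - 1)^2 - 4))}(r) exp(r)*cosh(2*r)/8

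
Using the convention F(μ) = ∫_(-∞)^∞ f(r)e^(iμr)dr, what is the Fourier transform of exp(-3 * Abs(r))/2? 3/(μ^2+9)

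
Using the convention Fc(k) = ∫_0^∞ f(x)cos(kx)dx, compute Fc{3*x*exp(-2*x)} 3*(4 - k^2)/(k^2 + 4)^2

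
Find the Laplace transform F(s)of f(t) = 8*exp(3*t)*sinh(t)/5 8/(5*((s - 3)^2 - 1))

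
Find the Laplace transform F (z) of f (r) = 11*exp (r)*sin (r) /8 11/ (8*( (z - 1) ^2 + 1) ) 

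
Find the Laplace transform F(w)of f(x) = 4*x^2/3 8/(3*w^3)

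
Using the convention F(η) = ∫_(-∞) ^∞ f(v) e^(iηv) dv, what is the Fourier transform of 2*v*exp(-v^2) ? I*sqrt(pi)*η*exp(-η^2/4) 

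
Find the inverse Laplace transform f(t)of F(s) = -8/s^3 -4*t^2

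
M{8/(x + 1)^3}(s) 4 * pi * (s - 2) * (s - 1)/sin(pi * s)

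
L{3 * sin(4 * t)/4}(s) 3/(s^2 + 16)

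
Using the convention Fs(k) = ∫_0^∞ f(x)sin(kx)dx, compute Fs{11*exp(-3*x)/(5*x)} 11*atan(k/3)/5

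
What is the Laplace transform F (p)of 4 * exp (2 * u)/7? 4/ (7 * (p - 2))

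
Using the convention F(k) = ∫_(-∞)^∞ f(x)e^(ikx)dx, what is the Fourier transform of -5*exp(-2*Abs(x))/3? -20/(3*k^2+12)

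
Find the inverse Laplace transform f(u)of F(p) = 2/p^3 u^2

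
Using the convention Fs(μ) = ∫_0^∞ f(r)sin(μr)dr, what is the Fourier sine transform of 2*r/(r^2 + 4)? pi*exp(-2*μ)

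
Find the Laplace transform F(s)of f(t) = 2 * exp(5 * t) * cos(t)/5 2 * (s - 5)/(5 * ((s - 5)^2 + 1))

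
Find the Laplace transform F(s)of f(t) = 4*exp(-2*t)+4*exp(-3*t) 4/(s+2)+4/(s+3)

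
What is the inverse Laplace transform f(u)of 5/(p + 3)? 5 * exp(-3 * u)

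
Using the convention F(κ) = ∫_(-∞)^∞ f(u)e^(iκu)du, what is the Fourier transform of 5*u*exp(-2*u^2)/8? 5*sqrt(2)*I*sqrt(pi)*κ*exp(-κ^2/8)/64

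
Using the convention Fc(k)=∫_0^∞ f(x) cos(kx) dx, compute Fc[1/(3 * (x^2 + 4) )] pi * exp(-2 * k) /12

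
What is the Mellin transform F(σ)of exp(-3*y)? gamma(σ)/3^σ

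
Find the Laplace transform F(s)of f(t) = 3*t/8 3/(8*s^2)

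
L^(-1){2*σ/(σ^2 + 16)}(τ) 2*cos(4*τ)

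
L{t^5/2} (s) 60/s^6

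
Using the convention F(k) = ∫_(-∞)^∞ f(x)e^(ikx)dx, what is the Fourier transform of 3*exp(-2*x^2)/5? 3*sqrt(2)*sqrt(pi)*exp(-k^2/8)/10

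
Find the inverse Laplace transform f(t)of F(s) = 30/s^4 5 * t^3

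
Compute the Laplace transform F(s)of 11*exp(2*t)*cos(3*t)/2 11*(s - 2)/(2*((s - 2)^2+9))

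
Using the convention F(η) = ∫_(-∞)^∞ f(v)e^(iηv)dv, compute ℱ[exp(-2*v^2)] sqrt(2)*sqrt(pi)*exp(-η^2/8)/2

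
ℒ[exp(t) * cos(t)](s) (s - 1)/((s - 1)^2+1)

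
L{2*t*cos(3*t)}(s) 2*(s^2 - 9)/(s^2 + 9)^2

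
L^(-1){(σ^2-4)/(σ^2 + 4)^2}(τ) τ*cos(2*τ)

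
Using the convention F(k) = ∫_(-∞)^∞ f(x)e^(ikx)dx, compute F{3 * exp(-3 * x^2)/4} sqrt(3) * sqrt(pi) * exp(-k^2/12)/4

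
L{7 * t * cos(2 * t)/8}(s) 7 * (s^2 - 4)/(8 * (s^2 + 4)^2)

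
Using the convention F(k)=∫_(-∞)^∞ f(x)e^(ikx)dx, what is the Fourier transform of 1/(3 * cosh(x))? pi/(3 * cosh(pi * k/2))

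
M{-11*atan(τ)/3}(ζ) 11*pi*sec(pi*ζ/2)/(6*ζ)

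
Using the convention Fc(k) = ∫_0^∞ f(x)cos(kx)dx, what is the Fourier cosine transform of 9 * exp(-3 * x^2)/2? 3 * sqrt(3) * sqrt(pi) * exp(-k^2/12)/4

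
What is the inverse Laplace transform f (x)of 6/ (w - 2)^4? x^3*exp (2*x)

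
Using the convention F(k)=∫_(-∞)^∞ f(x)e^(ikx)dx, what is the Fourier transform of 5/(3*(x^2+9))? 5*pi*exp(-3*Abs(k))/9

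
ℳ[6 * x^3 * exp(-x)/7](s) 6 * gamma(s + 3)/7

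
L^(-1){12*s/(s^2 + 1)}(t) 12*cos(t)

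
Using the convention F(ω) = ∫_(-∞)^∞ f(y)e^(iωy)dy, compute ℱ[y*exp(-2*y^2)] sqrt(2)*I*sqrt(pi)*ω*exp(-ω^2/8)/8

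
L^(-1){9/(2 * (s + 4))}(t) 9 * exp(-4 * t)/2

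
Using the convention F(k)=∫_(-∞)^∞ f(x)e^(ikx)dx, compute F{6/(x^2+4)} 3*pi*exp(-2*Abs(k))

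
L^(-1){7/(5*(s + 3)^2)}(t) 7*t*exp(-3*t)/5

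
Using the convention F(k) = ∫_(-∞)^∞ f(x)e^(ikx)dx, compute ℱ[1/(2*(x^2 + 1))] pi*exp(-Abs(k))/2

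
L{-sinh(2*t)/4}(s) -1/(2*s^2-8)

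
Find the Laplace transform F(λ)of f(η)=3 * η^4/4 18/λ^5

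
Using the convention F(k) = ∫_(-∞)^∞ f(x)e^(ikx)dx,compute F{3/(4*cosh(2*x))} 3*pi/(8*cosh(pi*k/4))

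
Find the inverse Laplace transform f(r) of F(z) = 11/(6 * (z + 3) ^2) 11 * r * exp(-3 * r) /6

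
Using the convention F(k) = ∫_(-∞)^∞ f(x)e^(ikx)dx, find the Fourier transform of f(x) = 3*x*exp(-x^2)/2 3*I*sqrt(pi)*k*exp(-k^2/4)/4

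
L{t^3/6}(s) s^(-4)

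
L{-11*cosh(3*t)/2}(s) -11*s/(2*s^2 - 18)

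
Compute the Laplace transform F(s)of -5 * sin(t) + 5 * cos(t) 5 * s/(s^2 + 1) - 5/(s^2 + 1)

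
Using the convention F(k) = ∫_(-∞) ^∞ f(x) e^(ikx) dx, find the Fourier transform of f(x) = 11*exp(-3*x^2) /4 11*sqrt(3)*sqrt(pi)*exp(-k^2/12) /12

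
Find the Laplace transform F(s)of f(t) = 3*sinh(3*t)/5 9/(5*(s^2 - 9))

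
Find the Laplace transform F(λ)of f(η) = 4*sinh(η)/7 4/(7*(λ^2-1))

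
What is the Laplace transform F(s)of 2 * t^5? 240/s^6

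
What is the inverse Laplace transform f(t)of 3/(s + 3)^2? 3*t*exp(-3*t)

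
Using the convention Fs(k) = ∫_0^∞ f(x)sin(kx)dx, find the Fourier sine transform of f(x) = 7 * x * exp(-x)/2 7 * k/(k^2 + 1)^2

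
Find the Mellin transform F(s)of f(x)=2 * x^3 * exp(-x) 2 * gamma(s + 3)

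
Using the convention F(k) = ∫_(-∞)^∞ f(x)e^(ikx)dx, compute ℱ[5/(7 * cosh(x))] 5 * pi/(7 * cosh(pi * k/2))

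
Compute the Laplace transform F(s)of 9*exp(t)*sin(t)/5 9/(5*((s - 1)^2 + 1))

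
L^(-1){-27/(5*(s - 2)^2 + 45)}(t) -9*exp(2*t)*sin(3*t)/5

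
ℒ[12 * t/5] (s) 12/(5 * s^2)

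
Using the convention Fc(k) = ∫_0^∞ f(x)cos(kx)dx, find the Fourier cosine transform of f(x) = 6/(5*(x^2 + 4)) 3*pi*exp(-2*k)/10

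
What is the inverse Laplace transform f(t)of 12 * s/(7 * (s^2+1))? 12 * cos(t)/7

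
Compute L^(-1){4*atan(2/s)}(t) 4*sin(2*t)/t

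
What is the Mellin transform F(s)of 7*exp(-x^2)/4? 7*gamma(s/2)/8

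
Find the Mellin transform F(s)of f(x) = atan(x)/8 -pi * sec(pi * s/2)/(16 * s)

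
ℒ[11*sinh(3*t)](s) 33/(s^2 - 9)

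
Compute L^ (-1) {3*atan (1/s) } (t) 3*sin (t) /t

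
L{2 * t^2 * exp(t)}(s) 4/(s - 1)^3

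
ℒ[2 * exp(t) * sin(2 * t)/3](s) 4/(3 * ((s - 1)^2 + 4))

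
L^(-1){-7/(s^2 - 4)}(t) -7*sinh(2*t)/2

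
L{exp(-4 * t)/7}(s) 1/(7 * (s + 4))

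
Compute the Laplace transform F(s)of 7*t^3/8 21/(4*s^4)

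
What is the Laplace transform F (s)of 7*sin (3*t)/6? 7/ (2*(s^2 + 9))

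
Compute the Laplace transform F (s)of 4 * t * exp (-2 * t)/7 4/ (7 * (s+2)^2)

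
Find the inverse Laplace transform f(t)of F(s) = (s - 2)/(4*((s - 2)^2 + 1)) exp(2*t)*cos(t)/4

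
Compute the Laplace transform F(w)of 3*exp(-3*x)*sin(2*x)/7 6/(7*((w + 3)^2 + 4))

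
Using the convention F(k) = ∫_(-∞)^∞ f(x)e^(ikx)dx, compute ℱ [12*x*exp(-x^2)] 6*I*sqrt(pi)*k*exp(-k^2/4)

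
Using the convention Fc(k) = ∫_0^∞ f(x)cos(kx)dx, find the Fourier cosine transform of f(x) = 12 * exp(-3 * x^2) 2 * sqrt(3) * sqrt(pi) * exp(-k^2/12)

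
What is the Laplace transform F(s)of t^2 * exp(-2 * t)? 2/(s + 2)^3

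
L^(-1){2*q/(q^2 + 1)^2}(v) v*sin(v)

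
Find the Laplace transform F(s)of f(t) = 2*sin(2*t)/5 4/(5*(s^2 + 4))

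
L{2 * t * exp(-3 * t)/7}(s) 2/(7 * (s + 3)^2)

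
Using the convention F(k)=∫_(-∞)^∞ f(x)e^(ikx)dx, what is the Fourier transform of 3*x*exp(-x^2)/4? 3*I*sqrt(pi)*k*exp(-k^2/4)/8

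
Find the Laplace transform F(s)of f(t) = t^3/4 3/(2*s^4)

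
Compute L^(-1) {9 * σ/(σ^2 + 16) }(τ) 9 * cos(4 * τ) 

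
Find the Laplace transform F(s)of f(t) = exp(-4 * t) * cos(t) (s + 4)/((s + 4)^2 + 1)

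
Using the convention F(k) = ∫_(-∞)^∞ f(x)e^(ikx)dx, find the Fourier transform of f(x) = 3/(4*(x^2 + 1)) 3*pi*exp(-Abs(k))/4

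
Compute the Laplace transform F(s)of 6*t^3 36/s^4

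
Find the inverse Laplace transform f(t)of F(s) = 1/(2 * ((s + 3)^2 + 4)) exp(-3 * t) * sin(2 * t)/4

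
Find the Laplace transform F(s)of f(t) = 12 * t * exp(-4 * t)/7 12/(7 * (s + 4)^2)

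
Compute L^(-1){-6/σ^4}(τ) -τ^3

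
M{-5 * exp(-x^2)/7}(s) -5 * gamma(s/2)/14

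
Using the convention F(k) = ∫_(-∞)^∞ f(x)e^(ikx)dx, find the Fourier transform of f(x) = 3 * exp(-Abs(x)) 6/(k^2 + 1)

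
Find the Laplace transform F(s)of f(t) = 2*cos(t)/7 2*s/(7*(s^2+1))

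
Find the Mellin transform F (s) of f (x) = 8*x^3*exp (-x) 8*gamma (s + 3) 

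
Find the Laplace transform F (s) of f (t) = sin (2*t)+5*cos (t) 2/ (s^2+4)+5*s/ (s^2+1) 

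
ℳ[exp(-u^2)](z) gamma(z/2)/2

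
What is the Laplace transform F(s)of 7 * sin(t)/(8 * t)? 7 * atan(1/s)/8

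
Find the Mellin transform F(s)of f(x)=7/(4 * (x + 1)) 7 * pi * csc(pi * s)/4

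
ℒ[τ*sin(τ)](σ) 2*σ/(σ^2 + 1)^2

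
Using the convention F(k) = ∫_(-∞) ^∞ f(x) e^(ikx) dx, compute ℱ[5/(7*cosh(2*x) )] 5*pi/(14*cosh(pi*k/4) ) 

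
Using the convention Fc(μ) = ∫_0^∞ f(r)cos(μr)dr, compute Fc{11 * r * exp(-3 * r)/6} 11 * (9 - μ^2)/(6 * (μ^2 + 9)^2)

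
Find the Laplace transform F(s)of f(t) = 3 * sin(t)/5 3/(5 * (s^2+1))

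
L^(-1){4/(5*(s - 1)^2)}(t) 4*t*exp(t)/5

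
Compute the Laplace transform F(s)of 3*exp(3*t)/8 3/(8*(s - 3))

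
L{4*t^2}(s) 8/s^3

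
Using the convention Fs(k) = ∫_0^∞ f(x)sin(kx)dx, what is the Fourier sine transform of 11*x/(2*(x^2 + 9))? 11*pi*exp(-3*k)/4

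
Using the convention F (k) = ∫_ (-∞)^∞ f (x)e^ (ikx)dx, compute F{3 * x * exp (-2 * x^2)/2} 3 * sqrt (2) * I * sqrt (pi) * k * exp (-k^2/8)/16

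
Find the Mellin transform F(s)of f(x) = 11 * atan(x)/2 -11 * pi * sec(pi * s/2)/(4 * s)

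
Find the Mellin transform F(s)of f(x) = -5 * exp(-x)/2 -5 * gamma(s)/2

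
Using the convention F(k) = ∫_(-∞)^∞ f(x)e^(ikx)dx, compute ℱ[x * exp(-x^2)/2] I * sqrt(pi) * k * exp(-k^2/4)/4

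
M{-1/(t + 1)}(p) -pi*csc(pi*p)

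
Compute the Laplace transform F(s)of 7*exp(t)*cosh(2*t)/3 7*(s - 1)/(3*((s - 1)^2 - 4))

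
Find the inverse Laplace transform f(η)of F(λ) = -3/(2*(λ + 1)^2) -3*η*exp(-η)/2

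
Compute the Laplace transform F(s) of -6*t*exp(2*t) -6/(s - 2) ^2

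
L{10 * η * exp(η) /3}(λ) 10/(3 * (λ - 1) ^2) 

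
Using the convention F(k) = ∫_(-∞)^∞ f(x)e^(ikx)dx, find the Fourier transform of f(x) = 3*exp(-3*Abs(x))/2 9/(k^2 + 9)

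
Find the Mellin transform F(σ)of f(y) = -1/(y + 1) -pi*csc(pi*σ)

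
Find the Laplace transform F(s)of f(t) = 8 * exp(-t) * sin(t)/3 8/(3 * ((s+1)^2+1))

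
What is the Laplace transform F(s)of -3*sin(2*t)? -6/(s^2 + 4)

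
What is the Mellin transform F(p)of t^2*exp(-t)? gamma(p + 2)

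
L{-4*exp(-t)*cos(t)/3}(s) 4*(-s - 1)/(3*((s + 1)^2 + 1))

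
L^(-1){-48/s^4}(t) -8*t^3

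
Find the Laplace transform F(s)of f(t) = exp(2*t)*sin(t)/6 1/(6*((s - 2)^2 + 1))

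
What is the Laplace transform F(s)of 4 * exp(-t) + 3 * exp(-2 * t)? 4/(s + 1) + 3/(s + 2)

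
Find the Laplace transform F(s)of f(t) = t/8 1/(8*s^2)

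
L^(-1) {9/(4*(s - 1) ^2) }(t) 9*t*exp(t) /4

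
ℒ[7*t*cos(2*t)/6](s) 7*(s^2 - 4)/(6*(s^2 + 4)^2)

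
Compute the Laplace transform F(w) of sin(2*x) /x atan(2/w) 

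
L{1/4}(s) 1/(4 * s)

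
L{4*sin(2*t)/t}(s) 4*atan(2/s)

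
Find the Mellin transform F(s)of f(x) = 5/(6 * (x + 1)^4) 5 * gamma(s) * gamma(4 - s)/36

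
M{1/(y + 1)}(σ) pi * csc(pi * σ)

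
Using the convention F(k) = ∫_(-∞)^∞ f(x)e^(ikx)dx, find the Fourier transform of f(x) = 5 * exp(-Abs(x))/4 5/(2 * (k^2+1))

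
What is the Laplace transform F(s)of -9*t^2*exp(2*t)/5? -18/(5*(s - 2)^3)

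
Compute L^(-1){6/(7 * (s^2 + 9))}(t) 2 * sin(3 * t)/7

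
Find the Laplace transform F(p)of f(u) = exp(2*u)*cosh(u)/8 (p - 2)/(8*((p - 2)^2 - 1))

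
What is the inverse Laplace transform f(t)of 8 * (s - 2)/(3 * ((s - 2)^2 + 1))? 8 * exp(2 * t) * cos(t)/3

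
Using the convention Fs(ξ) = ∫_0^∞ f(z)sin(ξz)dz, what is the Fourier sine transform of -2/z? -pi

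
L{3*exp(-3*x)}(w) 3/(w+3)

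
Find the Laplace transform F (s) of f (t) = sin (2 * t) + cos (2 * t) s/ (s^2 + 4) + 2/ (s^2 + 4) 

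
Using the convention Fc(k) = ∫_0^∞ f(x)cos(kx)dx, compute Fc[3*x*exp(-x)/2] 3*(1 - k^2)/(2*(k^2 + 1)^2)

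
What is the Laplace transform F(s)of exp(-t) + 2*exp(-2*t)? 2/(s + 2) + 1/(s + 1)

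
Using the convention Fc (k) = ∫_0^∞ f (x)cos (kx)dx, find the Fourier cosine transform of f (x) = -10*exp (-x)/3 -10/ (3*k^2+3)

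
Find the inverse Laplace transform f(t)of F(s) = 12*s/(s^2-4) 12*cosh(2*t)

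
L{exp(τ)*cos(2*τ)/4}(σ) (σ - 1)/(4*((σ - 1)^2 + 4))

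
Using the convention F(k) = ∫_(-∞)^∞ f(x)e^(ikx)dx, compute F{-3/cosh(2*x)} -3*pi/(2*cosh(pi*k/4))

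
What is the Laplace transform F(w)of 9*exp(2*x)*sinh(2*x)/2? 9/(w*(w - 4))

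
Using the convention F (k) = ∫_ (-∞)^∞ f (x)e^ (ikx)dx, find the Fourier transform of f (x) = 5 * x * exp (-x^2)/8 5 * I * sqrt (pi) * k * exp (-k^2/4)/16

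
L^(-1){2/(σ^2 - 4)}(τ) sinh(2*τ)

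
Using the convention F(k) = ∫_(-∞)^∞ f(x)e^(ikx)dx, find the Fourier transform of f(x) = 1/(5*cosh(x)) pi/(5*cosh(pi*k/2))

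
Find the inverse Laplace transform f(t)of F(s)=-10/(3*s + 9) -10*exp(-3*t)/3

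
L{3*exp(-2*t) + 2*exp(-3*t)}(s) 3/(s + 2) + 2/(s + 3)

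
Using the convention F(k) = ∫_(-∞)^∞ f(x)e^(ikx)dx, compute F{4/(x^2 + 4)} 2 * pi * exp(-2 * Abs(k))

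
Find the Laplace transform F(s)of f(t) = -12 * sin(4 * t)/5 -48/(5 * s^2 + 80)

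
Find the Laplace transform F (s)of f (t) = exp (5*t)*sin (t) 1/ ( (s - 5)^2 + 1)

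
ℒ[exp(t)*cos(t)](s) (s - 1)/((s - 1)^2 + 1)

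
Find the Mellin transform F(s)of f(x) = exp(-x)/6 gamma(s)/6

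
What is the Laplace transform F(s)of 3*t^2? 6/s^3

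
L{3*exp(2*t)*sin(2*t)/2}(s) 3/((s - 2)^2 + 4)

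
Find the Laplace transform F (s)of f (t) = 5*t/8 5/ (8*s^2)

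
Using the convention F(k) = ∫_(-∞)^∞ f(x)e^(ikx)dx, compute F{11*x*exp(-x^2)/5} 11*I*sqrt(pi)*k*exp(-k^2/4)/10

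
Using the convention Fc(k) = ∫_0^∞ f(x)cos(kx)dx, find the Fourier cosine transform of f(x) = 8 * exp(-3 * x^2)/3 4 * sqrt(3) * sqrt(pi) * exp(-k^2/12)/9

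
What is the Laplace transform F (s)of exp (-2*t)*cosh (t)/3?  (s + 2)/ (3*( (s + 2)^2-1))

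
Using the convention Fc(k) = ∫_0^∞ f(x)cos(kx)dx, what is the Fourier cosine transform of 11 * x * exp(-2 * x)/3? 11 * (4 - k^2)/(3 * (k^2 + 4)^2)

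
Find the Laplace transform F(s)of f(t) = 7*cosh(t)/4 7*s/(4*(s^2 - 1))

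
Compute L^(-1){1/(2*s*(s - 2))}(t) exp(t)*sinh(t)/2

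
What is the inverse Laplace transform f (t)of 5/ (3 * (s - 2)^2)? 5 * t * exp (2 * t)/3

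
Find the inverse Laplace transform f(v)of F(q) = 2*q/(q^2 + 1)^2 v*sin(v)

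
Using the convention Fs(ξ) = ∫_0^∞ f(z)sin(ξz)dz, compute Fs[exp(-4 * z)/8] ξ/(8 * (ξ^2 + 16))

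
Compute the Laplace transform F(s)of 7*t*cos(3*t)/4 7*(s^2 - 9)/(4*(s^2+9)^2)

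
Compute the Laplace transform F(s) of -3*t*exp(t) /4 -3/(4*(s - 1) ^2) 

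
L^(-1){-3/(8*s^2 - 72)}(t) -sinh(3*t)/8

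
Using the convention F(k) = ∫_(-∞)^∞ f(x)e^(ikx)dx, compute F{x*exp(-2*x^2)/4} sqrt(2)*I*sqrt(pi)*k*exp(-k^2/8)/32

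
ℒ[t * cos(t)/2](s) (s^2 - 1)/(2 * (s^2 + 1)^2)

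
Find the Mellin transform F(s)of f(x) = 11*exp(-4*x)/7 11*gamma(s)/(7*4^s)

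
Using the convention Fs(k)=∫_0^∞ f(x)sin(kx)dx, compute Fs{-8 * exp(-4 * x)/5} -8 * k/(5 * k^2 + 80)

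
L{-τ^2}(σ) -2/σ^3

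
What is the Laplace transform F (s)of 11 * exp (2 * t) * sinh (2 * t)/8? 11/ (4 * s * (s - 4))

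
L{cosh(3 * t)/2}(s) s/(2 * (s^2 - 9))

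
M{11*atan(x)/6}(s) -11*pi*sec(pi*s/2)/(12*s)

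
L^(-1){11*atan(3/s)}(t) 11*sin(3*t)/t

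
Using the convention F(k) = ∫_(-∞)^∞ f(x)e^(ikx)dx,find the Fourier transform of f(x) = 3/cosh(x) 3 * pi/cosh(pi * k/2)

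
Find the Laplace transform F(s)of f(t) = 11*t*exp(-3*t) 11/(s + 3)^2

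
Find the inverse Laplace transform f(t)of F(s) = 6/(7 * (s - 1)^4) t^3 * exp(t)/7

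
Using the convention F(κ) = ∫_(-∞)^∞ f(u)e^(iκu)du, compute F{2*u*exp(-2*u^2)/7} sqrt(2)*I*sqrt(pi)*κ*exp(-κ^2/8)/28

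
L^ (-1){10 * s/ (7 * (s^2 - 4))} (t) 10 * cosh (2 * t)/7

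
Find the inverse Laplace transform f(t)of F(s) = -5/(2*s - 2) -5*exp(t)/2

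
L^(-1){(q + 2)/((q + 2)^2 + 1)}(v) exp(-2 * v) * cos(v)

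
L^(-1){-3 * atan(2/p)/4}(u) -3 * sin(2 * u)/(4 * u)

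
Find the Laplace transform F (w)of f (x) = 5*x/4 5/ (4*w^2)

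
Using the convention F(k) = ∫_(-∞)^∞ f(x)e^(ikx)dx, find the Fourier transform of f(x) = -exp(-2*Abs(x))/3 -4/(3*k^2 + 12)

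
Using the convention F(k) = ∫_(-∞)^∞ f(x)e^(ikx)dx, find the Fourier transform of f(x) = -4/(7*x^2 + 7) -4*pi*exp(-Abs(k))/7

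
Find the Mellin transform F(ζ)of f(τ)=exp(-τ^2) gamma(ζ/2)/2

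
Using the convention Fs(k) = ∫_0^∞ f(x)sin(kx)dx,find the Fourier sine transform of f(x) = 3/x 3*pi/2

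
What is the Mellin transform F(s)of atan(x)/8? -pi*sec(pi*s/2)/(16*s)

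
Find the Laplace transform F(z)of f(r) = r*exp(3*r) (z - 3)^(-2)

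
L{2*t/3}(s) 2/(3*s^2)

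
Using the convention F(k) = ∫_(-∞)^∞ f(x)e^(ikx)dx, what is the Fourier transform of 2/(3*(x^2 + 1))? 2*pi*exp(-Abs(k))/3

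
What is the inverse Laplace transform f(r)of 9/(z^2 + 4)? 9 * sin(2 * r)/2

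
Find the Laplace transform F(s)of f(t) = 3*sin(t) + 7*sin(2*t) 14/(s^2 + 4) + 3/(s^2 + 1)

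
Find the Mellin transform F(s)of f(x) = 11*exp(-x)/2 11*gamma(s)/2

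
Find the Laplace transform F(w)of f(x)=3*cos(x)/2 3*w/(2*(w^2 + 1))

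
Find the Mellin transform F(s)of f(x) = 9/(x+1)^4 3 * gamma(s) * gamma(4 - s)/2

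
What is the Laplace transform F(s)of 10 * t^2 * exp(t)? 20/(s - 1)^3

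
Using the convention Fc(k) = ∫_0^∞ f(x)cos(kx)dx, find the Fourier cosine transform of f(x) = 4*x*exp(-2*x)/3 4*(4 - k^2)/(3*(k^2 + 4)^2)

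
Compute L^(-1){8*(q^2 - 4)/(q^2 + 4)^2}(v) 8*v*cos(2*v)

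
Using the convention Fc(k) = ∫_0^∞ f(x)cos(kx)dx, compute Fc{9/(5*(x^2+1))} 9*pi*exp(-k)/10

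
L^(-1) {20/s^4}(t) 10 * t^3/3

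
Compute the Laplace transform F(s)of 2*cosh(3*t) 2*s/(s^2 - 9)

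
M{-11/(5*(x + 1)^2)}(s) 11*pi*(s - 1)/(5*sin(pi*s))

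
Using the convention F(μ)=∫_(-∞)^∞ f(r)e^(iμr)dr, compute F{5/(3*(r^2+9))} 5*pi*exp(-3*Abs(μ))/9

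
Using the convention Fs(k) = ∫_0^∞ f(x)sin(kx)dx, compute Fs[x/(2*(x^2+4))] pi*exp(-2*k)/4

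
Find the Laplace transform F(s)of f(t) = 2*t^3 12/s^4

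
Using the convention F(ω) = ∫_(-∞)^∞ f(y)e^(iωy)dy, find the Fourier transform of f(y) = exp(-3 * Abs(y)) 6/(ω^2 + 9)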